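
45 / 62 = 0.73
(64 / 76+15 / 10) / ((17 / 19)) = 89 / 34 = 2.62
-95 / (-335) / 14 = 19 / 938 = 0.02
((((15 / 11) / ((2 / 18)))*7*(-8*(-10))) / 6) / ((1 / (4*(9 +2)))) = 50400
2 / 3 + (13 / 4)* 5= 203 / 12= 16.92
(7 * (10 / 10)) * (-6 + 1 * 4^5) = 7126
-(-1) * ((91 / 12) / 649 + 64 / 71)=504893 / 552948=0.91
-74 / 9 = -8.22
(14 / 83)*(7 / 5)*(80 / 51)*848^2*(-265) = -70588730.00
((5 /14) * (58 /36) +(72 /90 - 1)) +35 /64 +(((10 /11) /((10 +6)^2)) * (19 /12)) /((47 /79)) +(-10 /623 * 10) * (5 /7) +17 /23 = 1859312895577 /1194777239040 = 1.56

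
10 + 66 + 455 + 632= 1163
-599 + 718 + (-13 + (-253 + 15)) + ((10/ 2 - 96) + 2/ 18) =-2006/ 9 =-222.89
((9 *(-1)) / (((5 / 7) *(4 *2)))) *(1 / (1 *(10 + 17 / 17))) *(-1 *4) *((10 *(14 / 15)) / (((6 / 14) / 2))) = 1372 / 55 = 24.95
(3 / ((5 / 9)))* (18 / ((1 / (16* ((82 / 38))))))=318816 / 95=3355.96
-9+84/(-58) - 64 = -2159/29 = -74.45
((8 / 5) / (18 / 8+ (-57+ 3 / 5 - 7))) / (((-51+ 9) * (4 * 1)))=4 / 25683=0.00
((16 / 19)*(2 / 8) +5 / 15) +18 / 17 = 1553 / 969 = 1.60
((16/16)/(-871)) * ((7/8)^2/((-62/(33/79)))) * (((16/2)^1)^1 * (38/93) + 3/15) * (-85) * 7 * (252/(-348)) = 2172648093/245457666688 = 0.01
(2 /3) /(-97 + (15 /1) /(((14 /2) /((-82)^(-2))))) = -94136 /13696743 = -0.01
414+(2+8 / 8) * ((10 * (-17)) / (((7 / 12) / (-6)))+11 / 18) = 237785 / 42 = 5661.55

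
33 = 33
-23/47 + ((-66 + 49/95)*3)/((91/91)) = -879346/4465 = -196.94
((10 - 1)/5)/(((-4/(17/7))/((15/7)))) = -459/196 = -2.34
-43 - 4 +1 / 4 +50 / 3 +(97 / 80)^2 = -549373 / 19200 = -28.61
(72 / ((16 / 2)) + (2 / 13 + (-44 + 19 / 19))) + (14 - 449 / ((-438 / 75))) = 108257 / 1898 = 57.04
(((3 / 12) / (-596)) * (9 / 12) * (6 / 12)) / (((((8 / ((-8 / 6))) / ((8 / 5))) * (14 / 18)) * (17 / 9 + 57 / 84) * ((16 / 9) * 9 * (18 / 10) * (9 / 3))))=3 / 12339584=0.00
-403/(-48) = 403/48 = 8.40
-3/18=-1/6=-0.17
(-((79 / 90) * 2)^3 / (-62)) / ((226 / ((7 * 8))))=6902546 / 319210875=0.02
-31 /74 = -0.42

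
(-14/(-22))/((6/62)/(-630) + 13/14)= 22785/33242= 0.69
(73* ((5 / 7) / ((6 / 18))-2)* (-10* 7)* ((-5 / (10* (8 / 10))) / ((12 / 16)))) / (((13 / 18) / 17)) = 186150 / 13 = 14319.23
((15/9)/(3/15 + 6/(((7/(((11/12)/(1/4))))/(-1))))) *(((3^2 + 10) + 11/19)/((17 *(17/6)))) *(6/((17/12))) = -9374400/9614741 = -0.98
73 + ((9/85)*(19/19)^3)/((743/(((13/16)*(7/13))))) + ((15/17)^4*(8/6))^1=366420151039/4964488240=73.81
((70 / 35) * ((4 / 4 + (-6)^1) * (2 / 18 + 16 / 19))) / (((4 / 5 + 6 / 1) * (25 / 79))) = -4.43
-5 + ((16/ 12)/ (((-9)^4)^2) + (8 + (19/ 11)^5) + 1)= 402956438673593/ 20798152391313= 19.37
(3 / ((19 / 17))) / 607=51 / 11533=0.00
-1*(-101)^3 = 1030301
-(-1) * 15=15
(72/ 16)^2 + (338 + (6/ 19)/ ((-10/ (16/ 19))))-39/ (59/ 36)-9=138625307/ 425980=325.43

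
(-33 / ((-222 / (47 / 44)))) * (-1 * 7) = -329 / 296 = -1.11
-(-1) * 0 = 0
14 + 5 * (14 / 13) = 252 / 13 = 19.38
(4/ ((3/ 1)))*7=9.33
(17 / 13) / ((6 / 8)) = 68 / 39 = 1.74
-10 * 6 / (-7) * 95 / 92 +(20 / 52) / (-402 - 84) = 8.85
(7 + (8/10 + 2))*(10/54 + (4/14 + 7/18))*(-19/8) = -8645/432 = -20.01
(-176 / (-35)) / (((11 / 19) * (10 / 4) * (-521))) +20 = 1822892 / 91175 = 19.99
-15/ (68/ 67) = -1005/ 68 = -14.78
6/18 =1/3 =0.33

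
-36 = -36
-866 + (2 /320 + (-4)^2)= -135999 /160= -849.99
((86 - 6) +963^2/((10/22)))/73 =10201459/365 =27949.20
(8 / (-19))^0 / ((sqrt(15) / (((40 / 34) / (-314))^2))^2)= 2000 / 152235363962163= 0.00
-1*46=-46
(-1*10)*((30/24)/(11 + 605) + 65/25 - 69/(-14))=-92777/1232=-75.31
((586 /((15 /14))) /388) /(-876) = -2051 /1274580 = -0.00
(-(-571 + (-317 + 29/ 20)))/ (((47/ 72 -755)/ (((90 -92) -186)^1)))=8571672/ 38795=220.95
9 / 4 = 2.25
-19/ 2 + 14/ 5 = -67/ 10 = -6.70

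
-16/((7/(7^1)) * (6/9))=-24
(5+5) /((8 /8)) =10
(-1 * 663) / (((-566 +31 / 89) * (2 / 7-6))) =-137683 / 671240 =-0.21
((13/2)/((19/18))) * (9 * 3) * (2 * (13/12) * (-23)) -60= -317127/38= -8345.45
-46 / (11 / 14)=-644 / 11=-58.55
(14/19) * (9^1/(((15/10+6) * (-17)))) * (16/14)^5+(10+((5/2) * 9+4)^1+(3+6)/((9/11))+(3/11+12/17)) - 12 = 3103249333/85307530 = 36.38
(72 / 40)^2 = 81 / 25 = 3.24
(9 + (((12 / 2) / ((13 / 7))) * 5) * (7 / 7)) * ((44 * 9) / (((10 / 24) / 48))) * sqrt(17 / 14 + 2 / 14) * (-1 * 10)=-74587392 * sqrt(266) / 91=-13367951.09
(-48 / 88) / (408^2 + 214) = -3 / 916729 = -0.00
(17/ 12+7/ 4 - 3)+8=49/ 6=8.17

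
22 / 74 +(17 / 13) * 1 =1.60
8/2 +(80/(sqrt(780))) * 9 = 4 +24 * sqrt(195)/13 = 29.78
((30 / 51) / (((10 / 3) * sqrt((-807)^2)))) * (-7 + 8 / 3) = -13 / 13719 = -0.00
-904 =-904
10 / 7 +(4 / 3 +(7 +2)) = 247 / 21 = 11.76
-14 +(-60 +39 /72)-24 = -2339 /24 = -97.46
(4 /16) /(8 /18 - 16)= -9 /560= -0.02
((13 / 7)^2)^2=28561 / 2401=11.90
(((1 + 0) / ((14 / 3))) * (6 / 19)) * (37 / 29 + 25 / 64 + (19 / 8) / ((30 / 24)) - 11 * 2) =-1539567 / 1234240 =-1.25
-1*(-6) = 6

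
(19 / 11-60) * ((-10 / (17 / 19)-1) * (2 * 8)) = 2122992 / 187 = 11352.90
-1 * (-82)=82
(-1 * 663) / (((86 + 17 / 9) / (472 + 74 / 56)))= -79080651 / 22148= -3570.55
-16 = -16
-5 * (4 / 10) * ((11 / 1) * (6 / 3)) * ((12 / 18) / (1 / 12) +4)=-528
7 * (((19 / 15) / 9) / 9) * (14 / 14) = 133 / 1215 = 0.11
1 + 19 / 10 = 29 / 10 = 2.90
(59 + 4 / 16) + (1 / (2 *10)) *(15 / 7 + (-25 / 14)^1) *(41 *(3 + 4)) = 515 / 8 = 64.38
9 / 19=0.47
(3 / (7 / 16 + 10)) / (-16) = -3 / 167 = -0.02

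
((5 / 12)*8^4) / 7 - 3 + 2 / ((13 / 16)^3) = 11282261 / 46137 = 244.54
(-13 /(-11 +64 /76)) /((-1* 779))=-13 /7913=-0.00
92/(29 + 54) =1.11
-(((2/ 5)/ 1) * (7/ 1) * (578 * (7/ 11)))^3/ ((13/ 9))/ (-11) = 1635702252641856/ 23791625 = 68751178.31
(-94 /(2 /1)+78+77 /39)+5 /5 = 1325 /39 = 33.97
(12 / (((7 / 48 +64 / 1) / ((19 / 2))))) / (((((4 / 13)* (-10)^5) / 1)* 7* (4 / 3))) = -6669 / 1077650000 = -0.00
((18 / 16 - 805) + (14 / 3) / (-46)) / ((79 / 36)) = -1331385 / 3634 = -366.37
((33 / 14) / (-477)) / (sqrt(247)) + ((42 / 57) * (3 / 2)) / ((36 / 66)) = 77 / 38 -11 * sqrt(247) / 549822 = 2.03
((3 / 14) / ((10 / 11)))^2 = 1089 / 19600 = 0.06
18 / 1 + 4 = 22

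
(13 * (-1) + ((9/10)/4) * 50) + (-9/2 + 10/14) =-155/28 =-5.54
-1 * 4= -4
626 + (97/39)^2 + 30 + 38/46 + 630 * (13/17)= 680811388/594711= 1144.78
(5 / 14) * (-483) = -345 / 2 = -172.50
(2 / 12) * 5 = 5 / 6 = 0.83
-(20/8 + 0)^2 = -25/4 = -6.25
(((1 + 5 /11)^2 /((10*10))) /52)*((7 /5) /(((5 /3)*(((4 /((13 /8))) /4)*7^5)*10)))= 3 /907878125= 0.00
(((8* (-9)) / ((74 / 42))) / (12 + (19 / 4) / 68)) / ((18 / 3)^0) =-58752 / 17353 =-3.39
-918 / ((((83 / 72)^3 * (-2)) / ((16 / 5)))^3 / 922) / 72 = 312970594383446484713472 / 23367531908442550375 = 13393.40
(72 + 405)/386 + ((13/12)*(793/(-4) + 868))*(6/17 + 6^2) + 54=693775761/26248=26431.57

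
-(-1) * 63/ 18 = 7/ 2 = 3.50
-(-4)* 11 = 44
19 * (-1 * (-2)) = 38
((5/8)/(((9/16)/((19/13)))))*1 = 190/117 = 1.62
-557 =-557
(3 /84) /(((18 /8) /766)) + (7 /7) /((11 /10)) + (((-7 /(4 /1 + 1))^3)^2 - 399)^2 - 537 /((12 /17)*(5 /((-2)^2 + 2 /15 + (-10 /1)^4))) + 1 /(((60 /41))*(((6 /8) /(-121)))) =-154410973112016263 /112792968750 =-1368976.94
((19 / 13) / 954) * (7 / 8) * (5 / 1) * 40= 3325 / 12402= 0.27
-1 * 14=-14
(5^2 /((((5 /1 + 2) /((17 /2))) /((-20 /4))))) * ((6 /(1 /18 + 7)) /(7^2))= -114750 /43561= -2.63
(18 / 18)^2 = 1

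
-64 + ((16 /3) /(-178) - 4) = -18164 /267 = -68.03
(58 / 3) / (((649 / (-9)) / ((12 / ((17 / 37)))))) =-77256 / 11033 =-7.00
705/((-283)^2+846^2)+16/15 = 2548691/2387415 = 1.07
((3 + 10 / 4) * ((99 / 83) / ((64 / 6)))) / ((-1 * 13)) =-3267 / 69056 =-0.05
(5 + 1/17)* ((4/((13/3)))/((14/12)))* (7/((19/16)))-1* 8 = 65480/4199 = 15.59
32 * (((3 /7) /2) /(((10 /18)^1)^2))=3888 /175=22.22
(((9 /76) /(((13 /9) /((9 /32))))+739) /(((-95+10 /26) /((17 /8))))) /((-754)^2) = -397204201 /13605088174080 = -0.00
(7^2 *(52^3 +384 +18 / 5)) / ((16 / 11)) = 189991571 / 40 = 4749789.28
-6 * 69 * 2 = -828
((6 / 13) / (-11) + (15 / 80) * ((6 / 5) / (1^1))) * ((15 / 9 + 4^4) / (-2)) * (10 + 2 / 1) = -282.98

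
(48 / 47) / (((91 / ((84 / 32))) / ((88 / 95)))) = 1584 / 58045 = 0.03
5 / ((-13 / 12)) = -4.62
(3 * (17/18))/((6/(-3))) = -17/12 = -1.42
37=37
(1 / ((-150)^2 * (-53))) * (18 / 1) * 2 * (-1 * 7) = 7 / 33125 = 0.00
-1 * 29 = -29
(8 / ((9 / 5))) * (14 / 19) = 3.27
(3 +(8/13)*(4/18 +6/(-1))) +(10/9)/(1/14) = 15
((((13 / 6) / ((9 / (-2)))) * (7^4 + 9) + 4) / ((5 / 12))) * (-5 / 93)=124888 / 837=149.21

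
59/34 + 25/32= 1369/544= 2.52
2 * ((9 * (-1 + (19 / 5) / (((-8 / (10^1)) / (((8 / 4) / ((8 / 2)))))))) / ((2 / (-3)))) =729 / 8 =91.12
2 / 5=0.40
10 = 10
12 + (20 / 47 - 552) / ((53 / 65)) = -1655168 / 2491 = -664.46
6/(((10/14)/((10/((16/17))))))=357/4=89.25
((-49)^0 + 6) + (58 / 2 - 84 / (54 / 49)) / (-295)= 3802 / 531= 7.16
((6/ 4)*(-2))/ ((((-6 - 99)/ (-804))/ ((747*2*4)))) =-4804704/ 35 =-137277.26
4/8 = 1/2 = 0.50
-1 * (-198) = 198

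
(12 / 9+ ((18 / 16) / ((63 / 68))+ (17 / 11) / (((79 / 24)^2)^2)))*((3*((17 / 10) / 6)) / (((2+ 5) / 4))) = 783379267817 / 629822809770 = 1.24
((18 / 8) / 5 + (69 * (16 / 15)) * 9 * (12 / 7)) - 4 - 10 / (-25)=31707 / 28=1132.39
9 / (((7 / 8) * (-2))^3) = -576 / 343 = -1.68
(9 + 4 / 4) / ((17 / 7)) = 70 / 17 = 4.12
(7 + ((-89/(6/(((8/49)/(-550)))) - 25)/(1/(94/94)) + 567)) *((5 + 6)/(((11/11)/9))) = 54351.44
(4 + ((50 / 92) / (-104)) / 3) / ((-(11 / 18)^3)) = -13944069 / 795938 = -17.52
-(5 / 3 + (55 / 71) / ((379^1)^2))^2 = -2600257492998400 / 936086639554089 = -2.78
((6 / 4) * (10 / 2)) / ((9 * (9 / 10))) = 25 / 27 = 0.93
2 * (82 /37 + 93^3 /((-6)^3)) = -1101611 /148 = -7443.32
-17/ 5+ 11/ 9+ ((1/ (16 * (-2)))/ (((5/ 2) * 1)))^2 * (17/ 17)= -125431/ 57600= -2.18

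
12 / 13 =0.92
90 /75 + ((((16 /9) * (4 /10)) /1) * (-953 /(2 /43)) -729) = -137683 /9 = -15298.11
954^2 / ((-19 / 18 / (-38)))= 32764176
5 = 5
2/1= 2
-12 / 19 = -0.63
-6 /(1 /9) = -54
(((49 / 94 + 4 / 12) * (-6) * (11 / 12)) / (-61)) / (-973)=-2651 / 33475092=-0.00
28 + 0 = 28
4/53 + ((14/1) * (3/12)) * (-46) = -8529/53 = -160.92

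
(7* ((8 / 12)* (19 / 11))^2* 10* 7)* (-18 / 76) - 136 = -35076 / 121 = -289.88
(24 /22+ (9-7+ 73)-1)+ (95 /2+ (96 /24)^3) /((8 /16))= 3279 /11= 298.09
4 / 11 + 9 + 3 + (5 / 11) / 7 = 87 / 7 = 12.43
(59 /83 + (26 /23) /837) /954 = 1137967 /1524332682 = 0.00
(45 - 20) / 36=25 / 36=0.69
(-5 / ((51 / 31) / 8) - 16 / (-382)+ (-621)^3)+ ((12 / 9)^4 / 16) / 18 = -566871550246843 / 2367063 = -239483085.26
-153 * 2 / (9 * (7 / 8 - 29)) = 272 / 225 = 1.21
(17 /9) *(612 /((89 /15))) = 17340 /89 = 194.83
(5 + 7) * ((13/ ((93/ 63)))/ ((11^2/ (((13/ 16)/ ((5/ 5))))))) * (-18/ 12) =-31941/ 30008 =-1.06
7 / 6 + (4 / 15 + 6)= 223 / 30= 7.43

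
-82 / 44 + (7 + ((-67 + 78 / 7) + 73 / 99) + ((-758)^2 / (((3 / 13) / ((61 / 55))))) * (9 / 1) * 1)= 172227510871 / 6930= 24852454.67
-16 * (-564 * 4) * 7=252672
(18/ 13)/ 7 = 18/ 91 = 0.20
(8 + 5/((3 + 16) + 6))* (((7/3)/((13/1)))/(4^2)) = 287/3120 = 0.09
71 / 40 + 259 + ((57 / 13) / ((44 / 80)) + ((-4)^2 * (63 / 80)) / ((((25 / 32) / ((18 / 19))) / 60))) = 644198799 / 543400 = 1185.50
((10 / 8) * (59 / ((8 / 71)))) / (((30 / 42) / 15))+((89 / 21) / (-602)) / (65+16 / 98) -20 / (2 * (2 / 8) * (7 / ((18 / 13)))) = 13737.24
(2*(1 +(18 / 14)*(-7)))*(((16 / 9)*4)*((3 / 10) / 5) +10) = -12512 / 75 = -166.83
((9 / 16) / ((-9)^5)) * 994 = -497 / 52488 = -0.01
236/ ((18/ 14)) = 1652/ 9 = 183.56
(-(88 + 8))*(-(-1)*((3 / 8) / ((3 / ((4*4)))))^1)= -192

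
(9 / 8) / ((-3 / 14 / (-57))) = 1197 / 4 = 299.25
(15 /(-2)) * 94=-705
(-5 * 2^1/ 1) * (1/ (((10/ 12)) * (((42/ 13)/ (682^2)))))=-12093224/ 7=-1727603.43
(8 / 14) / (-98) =-0.01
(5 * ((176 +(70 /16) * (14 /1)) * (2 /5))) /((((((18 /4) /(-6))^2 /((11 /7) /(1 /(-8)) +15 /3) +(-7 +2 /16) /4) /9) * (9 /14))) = -11266528 /3041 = -3704.88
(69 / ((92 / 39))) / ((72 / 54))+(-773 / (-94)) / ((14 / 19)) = 174227 / 5264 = 33.10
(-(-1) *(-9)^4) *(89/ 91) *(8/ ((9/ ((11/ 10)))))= 2854764/ 455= 6274.21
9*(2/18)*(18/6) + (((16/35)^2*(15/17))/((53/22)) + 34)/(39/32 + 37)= 1050624637/269971135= 3.89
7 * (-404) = -2828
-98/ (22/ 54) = -2646/ 11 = -240.55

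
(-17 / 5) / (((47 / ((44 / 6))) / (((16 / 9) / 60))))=-1496 / 95175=-0.02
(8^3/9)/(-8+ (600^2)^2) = 64/145799999991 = 0.00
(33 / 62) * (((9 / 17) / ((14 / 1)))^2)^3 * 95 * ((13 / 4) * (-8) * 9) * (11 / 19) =-112854153555 / 5634085536877504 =-0.00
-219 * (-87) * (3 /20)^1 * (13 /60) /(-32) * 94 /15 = -3880461 /32000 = -121.26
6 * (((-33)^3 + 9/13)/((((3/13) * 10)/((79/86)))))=-18453294/215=-85829.27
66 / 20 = 33 / 10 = 3.30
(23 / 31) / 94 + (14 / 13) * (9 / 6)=61493 / 37882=1.62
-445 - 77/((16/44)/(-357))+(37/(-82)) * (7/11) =135569631/1804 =75149.46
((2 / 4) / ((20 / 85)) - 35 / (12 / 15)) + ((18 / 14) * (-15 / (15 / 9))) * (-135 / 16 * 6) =15237 / 28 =544.18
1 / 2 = 0.50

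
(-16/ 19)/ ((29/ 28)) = -448/ 551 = -0.81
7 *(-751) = -5257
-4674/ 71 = -65.83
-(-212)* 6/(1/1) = 1272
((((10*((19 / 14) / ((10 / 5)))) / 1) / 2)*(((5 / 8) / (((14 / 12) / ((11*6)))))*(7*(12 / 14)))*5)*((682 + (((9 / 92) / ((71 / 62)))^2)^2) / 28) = 54735513082278329577375 / 624422903396685568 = 87657.76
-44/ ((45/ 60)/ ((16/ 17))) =-2816/ 51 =-55.22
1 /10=0.10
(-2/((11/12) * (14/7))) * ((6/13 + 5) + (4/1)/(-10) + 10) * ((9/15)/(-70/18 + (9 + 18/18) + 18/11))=-317196/249275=-1.27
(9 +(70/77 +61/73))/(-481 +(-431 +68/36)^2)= 698868/11945494649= 0.00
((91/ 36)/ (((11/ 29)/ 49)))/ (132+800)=129311/ 369072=0.35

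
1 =1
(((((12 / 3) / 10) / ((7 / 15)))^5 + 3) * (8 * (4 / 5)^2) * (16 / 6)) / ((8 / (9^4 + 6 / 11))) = 38776.20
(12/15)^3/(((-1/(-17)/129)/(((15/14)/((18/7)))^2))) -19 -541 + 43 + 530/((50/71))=6458/15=430.53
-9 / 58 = -0.16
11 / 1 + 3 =14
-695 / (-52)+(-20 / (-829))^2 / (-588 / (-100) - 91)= 63525089335 / 4752958756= 13.37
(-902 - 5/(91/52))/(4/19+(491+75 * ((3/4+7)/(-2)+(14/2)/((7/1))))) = -962768/293223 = -3.28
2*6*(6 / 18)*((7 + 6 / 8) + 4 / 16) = 32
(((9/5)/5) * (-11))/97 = -0.04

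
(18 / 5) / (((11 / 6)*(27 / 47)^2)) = 8836 / 1485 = 5.95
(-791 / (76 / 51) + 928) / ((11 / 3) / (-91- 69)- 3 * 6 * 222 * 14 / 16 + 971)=-3622440 / 23032769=-0.16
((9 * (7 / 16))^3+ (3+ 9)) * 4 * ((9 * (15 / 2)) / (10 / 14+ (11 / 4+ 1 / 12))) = 5559.39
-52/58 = -26/29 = -0.90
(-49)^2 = 2401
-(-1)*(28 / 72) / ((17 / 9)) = 7 / 34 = 0.21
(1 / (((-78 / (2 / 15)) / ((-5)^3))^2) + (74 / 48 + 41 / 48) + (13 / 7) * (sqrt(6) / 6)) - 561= -122337719 / 219024 + 13 * sqrt(6) / 42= -557.80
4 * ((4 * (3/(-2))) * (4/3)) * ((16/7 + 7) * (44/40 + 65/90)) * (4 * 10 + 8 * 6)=-3001856/63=-47648.51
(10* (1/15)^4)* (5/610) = 1/617625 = 0.00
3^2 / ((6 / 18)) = 27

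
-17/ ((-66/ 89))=1513/ 66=22.92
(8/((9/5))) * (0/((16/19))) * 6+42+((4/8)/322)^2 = 17418913/414736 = 42.00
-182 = -182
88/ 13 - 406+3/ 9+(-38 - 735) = -45704/ 39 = -1171.90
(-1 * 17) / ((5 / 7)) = -119 / 5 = -23.80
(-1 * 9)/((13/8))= -72/13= -5.54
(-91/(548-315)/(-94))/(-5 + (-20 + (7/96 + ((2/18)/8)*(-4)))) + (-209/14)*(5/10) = -7.46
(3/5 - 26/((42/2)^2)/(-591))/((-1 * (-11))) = 71093/1303155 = 0.05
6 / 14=3 / 7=0.43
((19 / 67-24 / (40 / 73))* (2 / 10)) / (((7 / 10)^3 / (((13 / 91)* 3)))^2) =-5248080000 / 386241667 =-13.59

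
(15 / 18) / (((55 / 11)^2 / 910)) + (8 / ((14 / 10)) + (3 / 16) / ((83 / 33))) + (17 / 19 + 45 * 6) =162679661 / 529872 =307.02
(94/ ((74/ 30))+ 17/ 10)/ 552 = 0.07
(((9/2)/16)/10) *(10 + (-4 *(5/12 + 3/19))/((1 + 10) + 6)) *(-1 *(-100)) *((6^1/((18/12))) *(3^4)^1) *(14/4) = 81299295/2584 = 31462.58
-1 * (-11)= 11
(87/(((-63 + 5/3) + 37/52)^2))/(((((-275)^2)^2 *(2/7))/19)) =20113704/73070068315234375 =0.00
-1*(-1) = 1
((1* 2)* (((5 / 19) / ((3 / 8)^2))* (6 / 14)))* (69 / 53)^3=70081920 / 19800641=3.54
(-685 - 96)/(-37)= 781/37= 21.11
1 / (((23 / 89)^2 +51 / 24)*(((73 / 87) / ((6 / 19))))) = 33078096 / 192639043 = 0.17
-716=-716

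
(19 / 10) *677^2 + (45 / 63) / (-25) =12191551 / 14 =870825.07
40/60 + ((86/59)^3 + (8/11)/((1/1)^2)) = 30437282/6777507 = 4.49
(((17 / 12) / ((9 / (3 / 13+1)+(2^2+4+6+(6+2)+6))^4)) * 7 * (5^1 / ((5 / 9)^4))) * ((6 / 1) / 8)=3197988864 / 12738075078125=0.00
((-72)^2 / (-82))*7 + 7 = -17857 / 41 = -435.54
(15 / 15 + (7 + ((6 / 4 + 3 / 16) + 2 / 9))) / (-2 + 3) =1427 / 144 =9.91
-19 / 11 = -1.73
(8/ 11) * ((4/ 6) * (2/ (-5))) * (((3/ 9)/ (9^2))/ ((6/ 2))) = -32/ 120285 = -0.00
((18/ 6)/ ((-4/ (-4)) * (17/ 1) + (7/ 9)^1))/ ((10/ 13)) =351/ 1600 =0.22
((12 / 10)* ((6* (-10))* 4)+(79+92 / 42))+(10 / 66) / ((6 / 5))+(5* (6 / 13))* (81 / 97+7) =-329629043 / 1747746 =-188.60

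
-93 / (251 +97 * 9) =-93 / 1124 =-0.08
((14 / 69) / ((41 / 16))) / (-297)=-224 / 840213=-0.00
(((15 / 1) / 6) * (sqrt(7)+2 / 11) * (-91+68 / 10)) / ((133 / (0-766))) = 3428.01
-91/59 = -1.54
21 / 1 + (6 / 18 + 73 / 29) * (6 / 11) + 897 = 293338 / 319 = 919.55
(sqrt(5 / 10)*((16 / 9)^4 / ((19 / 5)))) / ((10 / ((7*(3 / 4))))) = 28672*sqrt(2) / 41553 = 0.98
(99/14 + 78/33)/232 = 1453/35728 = 0.04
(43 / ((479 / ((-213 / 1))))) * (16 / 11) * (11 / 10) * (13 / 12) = -79378 / 2395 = -33.14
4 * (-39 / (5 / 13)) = -2028 / 5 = -405.60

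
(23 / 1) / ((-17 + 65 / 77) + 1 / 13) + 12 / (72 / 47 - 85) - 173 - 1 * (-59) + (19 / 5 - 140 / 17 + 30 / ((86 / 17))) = -5265424770601 / 46155840735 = -114.08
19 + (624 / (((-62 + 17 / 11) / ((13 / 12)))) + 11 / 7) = 892 / 95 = 9.39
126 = 126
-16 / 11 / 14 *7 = -8 / 11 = -0.73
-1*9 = -9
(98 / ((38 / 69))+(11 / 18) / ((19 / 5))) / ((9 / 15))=304565 / 1026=296.85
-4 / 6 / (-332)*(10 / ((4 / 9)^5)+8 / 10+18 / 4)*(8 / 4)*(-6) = -1489793 / 106240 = -14.02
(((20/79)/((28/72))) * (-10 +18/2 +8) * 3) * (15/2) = 8100/79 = 102.53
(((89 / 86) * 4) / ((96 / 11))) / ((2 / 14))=6853 / 2064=3.32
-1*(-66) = 66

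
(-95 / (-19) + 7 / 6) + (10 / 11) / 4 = 211 / 33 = 6.39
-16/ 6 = -8/ 3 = -2.67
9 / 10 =0.90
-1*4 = -4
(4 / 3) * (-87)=-116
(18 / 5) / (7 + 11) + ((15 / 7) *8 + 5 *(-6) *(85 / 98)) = -2126 / 245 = -8.68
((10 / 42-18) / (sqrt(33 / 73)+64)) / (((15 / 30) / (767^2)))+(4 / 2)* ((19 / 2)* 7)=-2049535673993 / 6278475+438863594* sqrt(2409) / 6278475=-323007.67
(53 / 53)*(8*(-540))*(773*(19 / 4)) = -15861960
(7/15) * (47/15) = 329/225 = 1.46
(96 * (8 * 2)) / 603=512 / 201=2.55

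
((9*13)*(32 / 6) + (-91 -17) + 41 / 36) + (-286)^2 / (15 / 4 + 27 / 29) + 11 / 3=17994.72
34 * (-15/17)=-30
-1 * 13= -13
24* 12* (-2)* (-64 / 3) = 12288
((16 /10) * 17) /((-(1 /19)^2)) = -9819.20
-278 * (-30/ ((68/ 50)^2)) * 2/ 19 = 2606250/ 5491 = 474.64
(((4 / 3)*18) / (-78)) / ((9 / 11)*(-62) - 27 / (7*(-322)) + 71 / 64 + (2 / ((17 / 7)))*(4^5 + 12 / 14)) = -3173632 / 8193622047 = -0.00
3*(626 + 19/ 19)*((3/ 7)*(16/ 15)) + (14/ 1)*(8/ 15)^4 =861.02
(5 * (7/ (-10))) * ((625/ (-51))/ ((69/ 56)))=122500/ 3519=34.81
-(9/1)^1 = -9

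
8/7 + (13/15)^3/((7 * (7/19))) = 230743/165375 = 1.40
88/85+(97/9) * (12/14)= 18338/1785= 10.27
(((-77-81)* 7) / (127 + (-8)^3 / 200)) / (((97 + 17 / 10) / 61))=-39500 / 7191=-5.49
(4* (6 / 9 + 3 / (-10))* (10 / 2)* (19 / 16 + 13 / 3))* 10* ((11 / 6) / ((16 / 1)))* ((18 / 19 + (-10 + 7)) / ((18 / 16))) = -2084225 / 24624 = -84.64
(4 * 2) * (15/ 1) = 120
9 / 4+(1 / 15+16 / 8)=259 / 60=4.32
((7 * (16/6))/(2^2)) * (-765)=-3570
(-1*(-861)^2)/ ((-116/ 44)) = 281190.72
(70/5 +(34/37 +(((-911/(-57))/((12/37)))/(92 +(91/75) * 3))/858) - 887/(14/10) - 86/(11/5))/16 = -239044548862927/5814906185088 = -41.11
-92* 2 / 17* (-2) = 368 / 17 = 21.65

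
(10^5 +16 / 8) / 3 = 33334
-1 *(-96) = 96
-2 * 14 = -28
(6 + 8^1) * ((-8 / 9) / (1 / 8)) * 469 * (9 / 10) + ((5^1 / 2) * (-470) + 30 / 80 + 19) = -1727121 / 40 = -43178.02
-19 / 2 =-9.50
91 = 91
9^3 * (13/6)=3159/2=1579.50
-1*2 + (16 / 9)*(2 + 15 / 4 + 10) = 26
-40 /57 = -0.70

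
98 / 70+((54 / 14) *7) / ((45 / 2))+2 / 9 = 127 / 45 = 2.82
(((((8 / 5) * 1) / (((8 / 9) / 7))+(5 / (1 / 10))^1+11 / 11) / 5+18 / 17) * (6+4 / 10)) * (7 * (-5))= -3086.46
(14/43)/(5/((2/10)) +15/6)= 28/2365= 0.01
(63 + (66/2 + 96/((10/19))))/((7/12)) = 16704/35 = 477.26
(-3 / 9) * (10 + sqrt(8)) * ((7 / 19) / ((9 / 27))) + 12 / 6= -32 / 19-14 * sqrt(2) / 19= -2.73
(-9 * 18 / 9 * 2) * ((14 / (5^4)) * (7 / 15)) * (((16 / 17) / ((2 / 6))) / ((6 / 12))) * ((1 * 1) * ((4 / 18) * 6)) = -150528 / 53125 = -2.83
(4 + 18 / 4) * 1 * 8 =68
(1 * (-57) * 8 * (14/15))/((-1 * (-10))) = -1064/25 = -42.56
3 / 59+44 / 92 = 718 / 1357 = 0.53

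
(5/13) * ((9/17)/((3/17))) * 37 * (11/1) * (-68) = -415140/13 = -31933.85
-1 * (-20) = 20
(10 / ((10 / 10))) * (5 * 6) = 300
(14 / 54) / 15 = 7 / 405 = 0.02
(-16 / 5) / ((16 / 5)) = -1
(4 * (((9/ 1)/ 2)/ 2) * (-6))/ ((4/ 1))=-27/ 2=-13.50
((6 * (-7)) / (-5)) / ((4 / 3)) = 63 / 10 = 6.30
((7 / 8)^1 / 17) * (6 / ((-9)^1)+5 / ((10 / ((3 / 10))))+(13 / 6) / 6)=-49 / 6120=-0.01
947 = 947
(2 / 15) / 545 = 2 / 8175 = 0.00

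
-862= -862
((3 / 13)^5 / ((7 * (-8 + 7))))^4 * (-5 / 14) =-17433922005 / 638832852328843192335856814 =-0.00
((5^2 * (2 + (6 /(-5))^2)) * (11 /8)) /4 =29.56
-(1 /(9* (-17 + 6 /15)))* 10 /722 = 25 /269667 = 0.00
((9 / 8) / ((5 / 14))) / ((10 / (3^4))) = 5103 / 200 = 25.52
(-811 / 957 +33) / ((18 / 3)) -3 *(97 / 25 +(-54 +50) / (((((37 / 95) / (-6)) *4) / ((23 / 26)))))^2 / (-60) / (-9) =7588586166961 / 2075741971875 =3.66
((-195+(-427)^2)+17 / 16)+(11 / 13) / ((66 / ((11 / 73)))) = 8296616455 / 45552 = 182135.06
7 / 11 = 0.64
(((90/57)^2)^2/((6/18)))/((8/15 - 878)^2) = 136687500/5644145299081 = 0.00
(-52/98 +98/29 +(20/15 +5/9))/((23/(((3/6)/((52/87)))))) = 60589/351624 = 0.17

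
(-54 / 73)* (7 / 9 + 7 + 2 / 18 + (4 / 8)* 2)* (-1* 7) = 3360 / 73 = 46.03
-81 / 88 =-0.92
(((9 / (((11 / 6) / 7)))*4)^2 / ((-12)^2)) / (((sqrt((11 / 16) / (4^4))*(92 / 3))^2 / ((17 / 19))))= 621831168 / 13377881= 46.48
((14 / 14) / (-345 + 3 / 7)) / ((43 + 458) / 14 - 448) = 49 / 6959826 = 0.00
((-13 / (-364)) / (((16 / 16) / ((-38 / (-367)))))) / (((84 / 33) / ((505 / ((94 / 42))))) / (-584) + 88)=23114355 / 550053401737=0.00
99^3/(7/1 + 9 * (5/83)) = 80534817/626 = 128649.87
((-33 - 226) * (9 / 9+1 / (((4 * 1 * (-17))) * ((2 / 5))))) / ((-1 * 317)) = 33929 / 43112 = 0.79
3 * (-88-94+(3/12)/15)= -10919/20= -545.95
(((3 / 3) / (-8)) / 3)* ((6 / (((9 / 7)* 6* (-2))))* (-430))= -6.97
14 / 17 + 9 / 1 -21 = -190 / 17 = -11.18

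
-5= -5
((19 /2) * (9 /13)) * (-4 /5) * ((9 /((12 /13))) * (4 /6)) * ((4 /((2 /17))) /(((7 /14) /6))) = -69768 /5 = -13953.60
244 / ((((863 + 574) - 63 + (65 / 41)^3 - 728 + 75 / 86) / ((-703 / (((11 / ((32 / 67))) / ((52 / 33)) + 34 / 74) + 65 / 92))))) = -75774739819697152 / 4537595992003725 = -16.70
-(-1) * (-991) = -991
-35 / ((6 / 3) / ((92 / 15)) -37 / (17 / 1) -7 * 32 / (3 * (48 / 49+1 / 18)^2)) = 22814783530 / 46628638087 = 0.49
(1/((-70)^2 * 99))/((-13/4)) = -1/1576575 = -0.00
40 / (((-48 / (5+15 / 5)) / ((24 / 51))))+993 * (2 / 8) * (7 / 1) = 353861 / 204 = 1734.61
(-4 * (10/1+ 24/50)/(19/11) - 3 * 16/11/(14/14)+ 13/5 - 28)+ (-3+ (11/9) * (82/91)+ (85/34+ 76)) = 193151351/8558550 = 22.57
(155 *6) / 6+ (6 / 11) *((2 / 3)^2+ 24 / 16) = 5150 / 33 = 156.06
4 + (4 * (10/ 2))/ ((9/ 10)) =236/ 9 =26.22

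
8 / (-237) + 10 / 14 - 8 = -12143 / 1659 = -7.32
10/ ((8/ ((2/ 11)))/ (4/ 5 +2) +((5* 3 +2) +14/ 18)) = 63/ 211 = 0.30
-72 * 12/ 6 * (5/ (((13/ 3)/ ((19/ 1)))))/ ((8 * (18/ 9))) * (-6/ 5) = 236.77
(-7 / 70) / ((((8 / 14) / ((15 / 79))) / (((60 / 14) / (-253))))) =45 / 79948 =0.00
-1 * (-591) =591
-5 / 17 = -0.29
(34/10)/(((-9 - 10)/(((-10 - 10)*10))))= 680/19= 35.79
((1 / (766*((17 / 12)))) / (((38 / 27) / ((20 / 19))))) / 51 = 540 / 39958007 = 0.00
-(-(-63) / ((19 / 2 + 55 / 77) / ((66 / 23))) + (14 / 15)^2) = -1249304 / 67275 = -18.57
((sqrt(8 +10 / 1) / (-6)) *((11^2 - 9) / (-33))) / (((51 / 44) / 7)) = 1568 *sqrt(2) / 153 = 14.49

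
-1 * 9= -9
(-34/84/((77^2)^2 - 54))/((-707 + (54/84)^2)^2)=-46648/2022677253994652841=-0.00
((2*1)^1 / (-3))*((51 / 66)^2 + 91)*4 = -88666 / 363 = -244.26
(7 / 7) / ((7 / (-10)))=-10 / 7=-1.43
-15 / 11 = -1.36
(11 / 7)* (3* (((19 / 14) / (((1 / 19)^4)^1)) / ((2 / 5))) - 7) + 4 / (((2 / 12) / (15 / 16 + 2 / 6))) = 2084490.60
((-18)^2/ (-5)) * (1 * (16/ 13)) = -5184/ 65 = -79.75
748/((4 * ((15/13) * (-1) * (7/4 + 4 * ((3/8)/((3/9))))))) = -9724/375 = -25.93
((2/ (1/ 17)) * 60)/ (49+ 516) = 408/ 113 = 3.61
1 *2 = 2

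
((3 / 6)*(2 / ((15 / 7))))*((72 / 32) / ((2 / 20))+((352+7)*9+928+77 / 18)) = 263704 / 135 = 1953.36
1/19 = 0.05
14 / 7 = 2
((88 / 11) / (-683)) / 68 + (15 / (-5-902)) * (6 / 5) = -0.02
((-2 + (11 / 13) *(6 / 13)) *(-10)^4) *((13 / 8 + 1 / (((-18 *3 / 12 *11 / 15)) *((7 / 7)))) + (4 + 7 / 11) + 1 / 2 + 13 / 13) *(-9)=182580000 / 169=1080355.03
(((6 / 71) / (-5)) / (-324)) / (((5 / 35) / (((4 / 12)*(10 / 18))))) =7 / 103518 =0.00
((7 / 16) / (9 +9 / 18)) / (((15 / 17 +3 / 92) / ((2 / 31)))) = 2737 / 842859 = 0.00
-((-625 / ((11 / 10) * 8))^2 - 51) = -4993.23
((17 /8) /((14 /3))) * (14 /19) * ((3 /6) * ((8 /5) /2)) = 51 /380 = 0.13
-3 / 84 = -1 / 28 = -0.04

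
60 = 60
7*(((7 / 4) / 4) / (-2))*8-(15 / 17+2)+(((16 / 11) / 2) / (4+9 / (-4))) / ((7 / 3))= -548103 / 36652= -14.95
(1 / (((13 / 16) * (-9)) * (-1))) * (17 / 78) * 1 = 136 / 4563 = 0.03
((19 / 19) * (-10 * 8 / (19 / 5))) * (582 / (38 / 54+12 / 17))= -106855200 / 12293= -8692.36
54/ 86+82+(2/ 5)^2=88997/ 1075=82.79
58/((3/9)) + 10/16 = 1397/8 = 174.62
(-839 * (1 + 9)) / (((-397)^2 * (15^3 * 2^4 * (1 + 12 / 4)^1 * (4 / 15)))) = -0.00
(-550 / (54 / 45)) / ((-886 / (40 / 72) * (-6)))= -6875 / 143532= -0.05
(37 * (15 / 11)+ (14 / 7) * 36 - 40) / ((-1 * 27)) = -907 / 297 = -3.05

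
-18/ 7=-2.57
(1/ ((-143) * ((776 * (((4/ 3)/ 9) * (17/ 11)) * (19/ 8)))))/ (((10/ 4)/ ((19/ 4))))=-0.00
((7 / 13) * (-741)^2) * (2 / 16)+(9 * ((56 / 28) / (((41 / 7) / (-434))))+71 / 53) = 619304279 / 17384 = 35624.96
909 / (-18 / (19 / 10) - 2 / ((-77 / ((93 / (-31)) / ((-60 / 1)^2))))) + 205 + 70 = 1488985025 / 8316019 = 179.05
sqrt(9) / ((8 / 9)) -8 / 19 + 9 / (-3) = -7 / 152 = -0.05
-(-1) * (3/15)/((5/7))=0.28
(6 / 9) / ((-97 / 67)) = -134 / 291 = -0.46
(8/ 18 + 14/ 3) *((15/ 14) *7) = 115/ 3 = 38.33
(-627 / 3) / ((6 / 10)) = -1045 / 3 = -348.33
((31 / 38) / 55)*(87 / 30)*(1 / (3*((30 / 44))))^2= 9889 / 961875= 0.01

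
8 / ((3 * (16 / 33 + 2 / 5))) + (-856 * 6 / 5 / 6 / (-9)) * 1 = 72388 / 3285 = 22.04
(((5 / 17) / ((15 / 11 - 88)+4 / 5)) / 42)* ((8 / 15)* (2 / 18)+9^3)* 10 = -27066325 / 45505719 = -0.59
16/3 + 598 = 1810/3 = 603.33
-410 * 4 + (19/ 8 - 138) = -14205/ 8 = -1775.62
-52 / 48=-13 / 12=-1.08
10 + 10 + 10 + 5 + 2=37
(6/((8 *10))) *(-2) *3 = -0.45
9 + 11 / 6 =65 / 6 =10.83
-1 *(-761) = 761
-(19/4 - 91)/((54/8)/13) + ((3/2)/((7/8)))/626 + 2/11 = 36071027/216909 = 166.30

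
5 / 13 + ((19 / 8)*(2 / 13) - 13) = -49 / 4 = -12.25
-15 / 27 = -5 / 9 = -0.56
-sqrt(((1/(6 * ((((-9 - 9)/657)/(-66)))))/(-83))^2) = -803/166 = -4.84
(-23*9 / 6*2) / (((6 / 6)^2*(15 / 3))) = -69 / 5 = -13.80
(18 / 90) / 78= 1 / 390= 0.00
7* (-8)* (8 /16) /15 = -28 /15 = -1.87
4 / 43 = 0.09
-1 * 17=-17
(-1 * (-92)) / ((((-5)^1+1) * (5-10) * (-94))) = -23 / 470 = -0.05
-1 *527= -527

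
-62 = -62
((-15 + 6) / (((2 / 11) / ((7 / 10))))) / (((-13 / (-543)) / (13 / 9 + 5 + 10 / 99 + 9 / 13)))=-10475.24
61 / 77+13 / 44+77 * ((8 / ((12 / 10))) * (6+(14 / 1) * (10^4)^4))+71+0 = 71866666666666669818.75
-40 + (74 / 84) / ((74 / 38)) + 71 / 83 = -134881 / 3486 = -38.69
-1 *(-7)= 7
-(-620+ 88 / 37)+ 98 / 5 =117886 / 185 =637.22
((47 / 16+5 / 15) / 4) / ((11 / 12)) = 157 / 176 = 0.89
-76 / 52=-19 / 13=-1.46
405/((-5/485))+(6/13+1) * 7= -510572/13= -39274.77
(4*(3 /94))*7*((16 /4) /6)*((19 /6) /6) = 133 /423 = 0.31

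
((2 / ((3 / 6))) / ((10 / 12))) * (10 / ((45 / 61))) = 976 / 15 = 65.07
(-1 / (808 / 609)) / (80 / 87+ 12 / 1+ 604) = -52983 / 43366976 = -0.00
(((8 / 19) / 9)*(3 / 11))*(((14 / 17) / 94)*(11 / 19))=56 / 865317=0.00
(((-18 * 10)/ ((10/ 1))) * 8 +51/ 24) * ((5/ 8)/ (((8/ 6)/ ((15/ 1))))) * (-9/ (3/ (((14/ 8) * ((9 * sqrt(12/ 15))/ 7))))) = 1379025 * sqrt(5)/ 512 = 6022.64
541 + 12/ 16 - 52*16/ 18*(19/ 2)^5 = -128737645/ 36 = -3576045.69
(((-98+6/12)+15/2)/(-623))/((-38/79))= -3555/11837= -0.30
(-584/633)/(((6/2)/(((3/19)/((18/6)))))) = -584/36081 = -0.02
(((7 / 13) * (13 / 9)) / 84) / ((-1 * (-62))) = 1 / 6696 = 0.00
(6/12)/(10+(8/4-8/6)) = 3/64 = 0.05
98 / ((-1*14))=-7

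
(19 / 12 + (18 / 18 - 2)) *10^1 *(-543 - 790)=-46655 / 6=-7775.83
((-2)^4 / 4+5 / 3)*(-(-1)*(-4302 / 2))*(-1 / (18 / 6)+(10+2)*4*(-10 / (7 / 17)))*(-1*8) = -795925448 / 7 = -113703635.43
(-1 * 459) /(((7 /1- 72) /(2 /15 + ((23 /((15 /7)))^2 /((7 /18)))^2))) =25175653974 /40625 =619708.41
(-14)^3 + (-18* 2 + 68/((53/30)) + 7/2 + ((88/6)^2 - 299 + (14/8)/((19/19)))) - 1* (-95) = -5199583/1908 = -2725.15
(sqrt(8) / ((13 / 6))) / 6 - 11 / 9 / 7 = -11 / 63 +2 * sqrt(2) / 13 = 0.04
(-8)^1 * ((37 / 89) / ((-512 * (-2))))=-37 / 11392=-0.00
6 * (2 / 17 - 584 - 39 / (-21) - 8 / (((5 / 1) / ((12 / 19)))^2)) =-3751305678 / 1073975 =-3492.92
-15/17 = -0.88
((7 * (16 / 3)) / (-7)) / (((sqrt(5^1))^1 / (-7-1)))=128 * sqrt(5) / 15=19.08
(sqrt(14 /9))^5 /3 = 196* sqrt(14) /729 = 1.01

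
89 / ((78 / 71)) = 6319 / 78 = 81.01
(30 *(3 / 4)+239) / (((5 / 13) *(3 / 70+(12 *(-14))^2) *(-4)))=-47593 / 7902732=-0.01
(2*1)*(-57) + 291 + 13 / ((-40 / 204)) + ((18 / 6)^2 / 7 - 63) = 3429 / 70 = 48.99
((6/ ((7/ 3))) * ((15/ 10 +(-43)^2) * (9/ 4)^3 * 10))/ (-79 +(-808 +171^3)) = 121411305/ 1119848576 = 0.11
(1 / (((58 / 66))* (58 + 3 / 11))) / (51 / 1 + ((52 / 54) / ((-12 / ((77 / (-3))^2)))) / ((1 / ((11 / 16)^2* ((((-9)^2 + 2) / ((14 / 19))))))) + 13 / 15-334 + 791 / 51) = -23033134080 / 3634338136394627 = -0.00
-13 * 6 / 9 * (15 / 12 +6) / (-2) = 377 / 12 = 31.42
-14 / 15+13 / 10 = 11 / 30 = 0.37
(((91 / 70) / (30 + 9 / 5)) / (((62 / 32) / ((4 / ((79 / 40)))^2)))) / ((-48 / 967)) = -160908800 / 92285667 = -1.74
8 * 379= 3032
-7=-7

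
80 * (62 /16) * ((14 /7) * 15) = 9300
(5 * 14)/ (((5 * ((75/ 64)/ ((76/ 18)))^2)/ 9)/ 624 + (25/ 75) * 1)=209.96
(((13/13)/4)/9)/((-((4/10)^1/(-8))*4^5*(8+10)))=5/165888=0.00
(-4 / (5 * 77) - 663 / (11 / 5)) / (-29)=4001 / 385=10.39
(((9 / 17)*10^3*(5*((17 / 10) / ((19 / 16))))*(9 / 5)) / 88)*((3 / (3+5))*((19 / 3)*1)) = 2025 / 11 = 184.09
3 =3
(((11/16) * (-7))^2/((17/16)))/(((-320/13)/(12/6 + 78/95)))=-5164159/2067200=-2.50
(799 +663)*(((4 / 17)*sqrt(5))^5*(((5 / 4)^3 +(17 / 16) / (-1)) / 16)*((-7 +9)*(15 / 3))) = 1225500*sqrt(5) / 83521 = 32.81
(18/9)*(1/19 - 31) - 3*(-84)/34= -17598/323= -54.48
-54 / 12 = -9 / 2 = -4.50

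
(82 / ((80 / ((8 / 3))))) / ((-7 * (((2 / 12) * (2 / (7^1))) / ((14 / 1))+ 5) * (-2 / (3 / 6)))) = 287 / 14710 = 0.02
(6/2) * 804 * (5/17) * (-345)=-4160700/17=-244747.06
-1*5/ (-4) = 5/ 4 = 1.25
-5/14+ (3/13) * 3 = 61/182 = 0.34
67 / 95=0.71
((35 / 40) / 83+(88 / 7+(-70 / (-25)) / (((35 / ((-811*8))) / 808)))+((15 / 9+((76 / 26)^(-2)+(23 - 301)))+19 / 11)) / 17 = -580912327436117 / 23532940200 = -24685.07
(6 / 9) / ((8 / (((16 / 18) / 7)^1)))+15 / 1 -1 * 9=1136 / 189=6.01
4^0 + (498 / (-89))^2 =32.31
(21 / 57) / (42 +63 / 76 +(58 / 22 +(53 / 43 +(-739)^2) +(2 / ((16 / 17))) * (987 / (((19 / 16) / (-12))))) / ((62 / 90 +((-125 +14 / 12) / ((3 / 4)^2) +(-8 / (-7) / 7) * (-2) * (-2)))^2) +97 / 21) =582662950500808716 / 92379907080625142339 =0.01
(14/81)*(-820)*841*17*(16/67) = -2626072960/5427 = -483890.36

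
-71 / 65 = -1.09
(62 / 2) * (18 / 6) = 93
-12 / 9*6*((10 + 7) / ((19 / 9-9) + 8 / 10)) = 3060 / 137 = 22.34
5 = 5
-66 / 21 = -22 / 7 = -3.14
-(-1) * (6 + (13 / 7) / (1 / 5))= 15.29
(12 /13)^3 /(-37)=-1728 /81289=-0.02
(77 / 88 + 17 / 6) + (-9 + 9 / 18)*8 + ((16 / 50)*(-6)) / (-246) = -1581383 / 24600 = -64.28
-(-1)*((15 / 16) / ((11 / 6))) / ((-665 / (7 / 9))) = -1 / 1672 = -0.00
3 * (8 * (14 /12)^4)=2401 /54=44.46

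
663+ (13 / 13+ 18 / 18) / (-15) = 9943 / 15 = 662.87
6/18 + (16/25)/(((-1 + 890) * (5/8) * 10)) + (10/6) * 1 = 1111314/555625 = 2.00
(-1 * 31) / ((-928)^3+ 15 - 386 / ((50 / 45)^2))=1550 / 39958952483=0.00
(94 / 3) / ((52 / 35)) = 1645 / 78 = 21.09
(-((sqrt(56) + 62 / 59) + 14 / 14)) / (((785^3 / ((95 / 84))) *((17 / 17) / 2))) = -19 *sqrt(14) / 2031693825 - 2299 / 239739871350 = -0.00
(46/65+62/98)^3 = 77799797109/32309356625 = 2.41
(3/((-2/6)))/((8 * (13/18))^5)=-531441/380204032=-0.00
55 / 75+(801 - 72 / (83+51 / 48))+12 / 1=3279958 / 4035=812.88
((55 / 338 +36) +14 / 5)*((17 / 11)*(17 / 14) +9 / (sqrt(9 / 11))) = 19029783 / 260260 +197541*sqrt(11) / 1690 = 460.79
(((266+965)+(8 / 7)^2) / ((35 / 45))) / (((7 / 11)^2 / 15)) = 986356305 / 16807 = 58687.23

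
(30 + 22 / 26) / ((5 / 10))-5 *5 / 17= 13309 / 221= 60.22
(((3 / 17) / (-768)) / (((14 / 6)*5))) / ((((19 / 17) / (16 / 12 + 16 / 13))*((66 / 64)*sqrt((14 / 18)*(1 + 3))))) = -0.00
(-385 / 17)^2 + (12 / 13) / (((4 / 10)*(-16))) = 15411065 / 30056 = 512.75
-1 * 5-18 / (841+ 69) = -2284 / 455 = -5.02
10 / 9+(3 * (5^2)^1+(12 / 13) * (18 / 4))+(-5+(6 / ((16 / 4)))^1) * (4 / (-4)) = 83.76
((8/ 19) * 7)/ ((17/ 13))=728/ 323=2.25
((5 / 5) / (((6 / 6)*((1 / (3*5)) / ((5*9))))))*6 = 4050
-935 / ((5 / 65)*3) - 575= -13880 / 3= -4626.67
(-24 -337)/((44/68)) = -6137/11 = -557.91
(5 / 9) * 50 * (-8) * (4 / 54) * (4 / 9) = -16000 / 2187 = -7.32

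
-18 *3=-54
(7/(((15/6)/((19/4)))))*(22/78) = 1463/390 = 3.75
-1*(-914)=914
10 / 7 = 1.43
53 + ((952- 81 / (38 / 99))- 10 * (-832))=346331 / 38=9113.97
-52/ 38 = -26/ 19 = -1.37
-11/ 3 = -3.67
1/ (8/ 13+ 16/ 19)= 247/ 360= 0.69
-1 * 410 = -410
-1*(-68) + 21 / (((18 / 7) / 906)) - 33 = 7434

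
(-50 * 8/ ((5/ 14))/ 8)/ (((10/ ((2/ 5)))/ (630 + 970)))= -8960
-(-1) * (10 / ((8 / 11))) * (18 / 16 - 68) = -29425 / 32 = -919.53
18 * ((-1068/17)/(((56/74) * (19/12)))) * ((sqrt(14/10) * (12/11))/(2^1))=-609.10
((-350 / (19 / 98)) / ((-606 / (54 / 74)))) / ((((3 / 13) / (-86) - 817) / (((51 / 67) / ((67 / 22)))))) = -564478200 / 848784559621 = -0.00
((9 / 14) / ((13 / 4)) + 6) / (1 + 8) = 188 / 273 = 0.69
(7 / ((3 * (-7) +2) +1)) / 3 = -7 / 54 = -0.13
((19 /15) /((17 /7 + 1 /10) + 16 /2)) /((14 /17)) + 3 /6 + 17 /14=28793 /15477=1.86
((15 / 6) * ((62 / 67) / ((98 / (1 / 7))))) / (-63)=-155 / 2895606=-0.00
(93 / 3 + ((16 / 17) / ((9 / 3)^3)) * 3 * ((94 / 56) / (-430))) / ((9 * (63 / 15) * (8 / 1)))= 7138121 / 69632136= 0.10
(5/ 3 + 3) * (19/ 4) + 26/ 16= 571/ 24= 23.79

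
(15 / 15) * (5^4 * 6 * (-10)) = -37500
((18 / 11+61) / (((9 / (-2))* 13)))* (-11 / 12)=53 / 54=0.98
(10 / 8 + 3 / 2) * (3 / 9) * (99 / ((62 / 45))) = 16335 / 248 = 65.87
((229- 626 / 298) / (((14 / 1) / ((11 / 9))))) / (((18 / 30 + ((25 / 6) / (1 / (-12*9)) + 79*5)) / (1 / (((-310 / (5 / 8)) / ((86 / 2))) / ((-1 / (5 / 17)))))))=-999449 / 9311904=-0.11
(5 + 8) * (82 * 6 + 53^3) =1941797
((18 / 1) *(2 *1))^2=1296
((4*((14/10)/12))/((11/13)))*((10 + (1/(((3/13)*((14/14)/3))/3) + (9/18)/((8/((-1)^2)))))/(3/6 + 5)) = 14287/2904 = 4.92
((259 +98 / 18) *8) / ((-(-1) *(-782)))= -560 / 207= -2.71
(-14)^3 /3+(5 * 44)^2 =142456 /3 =47485.33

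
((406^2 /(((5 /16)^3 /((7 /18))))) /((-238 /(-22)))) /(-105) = -530489344 /286875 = -1849.20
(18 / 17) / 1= 18 / 17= 1.06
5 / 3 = 1.67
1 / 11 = 0.09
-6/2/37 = -3/37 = -0.08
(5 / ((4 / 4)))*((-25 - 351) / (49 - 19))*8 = -1504 / 3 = -501.33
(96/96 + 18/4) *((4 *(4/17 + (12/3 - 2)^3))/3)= 60.39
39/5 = 7.80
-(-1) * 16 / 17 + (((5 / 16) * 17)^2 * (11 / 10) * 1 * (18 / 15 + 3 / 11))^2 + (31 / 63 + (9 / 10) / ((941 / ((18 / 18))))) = 2763202327175663 / 1320958033920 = 2091.82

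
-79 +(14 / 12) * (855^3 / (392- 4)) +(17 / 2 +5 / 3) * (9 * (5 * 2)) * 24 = 1475374531 / 776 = 1901255.84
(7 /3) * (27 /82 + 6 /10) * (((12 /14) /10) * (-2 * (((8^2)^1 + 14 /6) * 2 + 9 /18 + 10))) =-109093 /2050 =-53.22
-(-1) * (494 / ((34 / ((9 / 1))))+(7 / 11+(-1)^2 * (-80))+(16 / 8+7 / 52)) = 520581 / 9724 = 53.54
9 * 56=504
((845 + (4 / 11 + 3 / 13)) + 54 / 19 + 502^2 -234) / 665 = 686364292 / 1806805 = 379.88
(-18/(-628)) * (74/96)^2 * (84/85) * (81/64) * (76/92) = 44244711/2514411520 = 0.02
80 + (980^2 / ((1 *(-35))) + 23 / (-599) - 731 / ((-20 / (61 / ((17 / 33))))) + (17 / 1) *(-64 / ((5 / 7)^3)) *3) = -9580557067 / 299500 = -31988.50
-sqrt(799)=-28.27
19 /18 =1.06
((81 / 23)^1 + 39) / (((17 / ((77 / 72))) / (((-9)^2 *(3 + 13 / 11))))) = 30807 / 34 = 906.09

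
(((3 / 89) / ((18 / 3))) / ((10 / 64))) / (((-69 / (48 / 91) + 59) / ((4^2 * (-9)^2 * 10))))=-221184 / 34087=-6.49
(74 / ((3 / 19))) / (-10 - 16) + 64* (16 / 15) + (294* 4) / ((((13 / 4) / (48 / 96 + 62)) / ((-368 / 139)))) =-1621518217 / 27105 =-59823.58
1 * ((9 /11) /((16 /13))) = 117 /176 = 0.66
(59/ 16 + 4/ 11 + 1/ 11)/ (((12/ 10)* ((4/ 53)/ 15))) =965925/ 1408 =686.03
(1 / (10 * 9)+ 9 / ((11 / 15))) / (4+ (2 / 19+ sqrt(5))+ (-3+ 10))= 48753449 / 42288840-4390121 * sqrt(5) / 42288840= 0.92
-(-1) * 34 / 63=34 / 63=0.54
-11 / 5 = -2.20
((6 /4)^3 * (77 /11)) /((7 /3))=10.12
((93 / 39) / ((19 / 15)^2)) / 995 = 1395 / 933907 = 0.00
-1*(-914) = 914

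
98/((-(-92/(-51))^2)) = -127449/4232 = -30.12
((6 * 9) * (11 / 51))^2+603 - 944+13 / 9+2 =-525146 / 2601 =-201.90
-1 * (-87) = 87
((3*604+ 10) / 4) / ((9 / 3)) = 911 / 6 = 151.83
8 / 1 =8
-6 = -6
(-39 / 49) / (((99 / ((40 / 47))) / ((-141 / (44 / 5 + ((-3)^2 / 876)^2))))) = 0.11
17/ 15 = 1.13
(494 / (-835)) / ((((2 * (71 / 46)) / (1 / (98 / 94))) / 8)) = -4272112 / 2904965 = -1.47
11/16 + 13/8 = 37/16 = 2.31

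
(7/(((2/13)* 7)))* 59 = 767/2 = 383.50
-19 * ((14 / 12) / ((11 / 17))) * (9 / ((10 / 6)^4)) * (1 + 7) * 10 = -4395384 / 1375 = -3196.64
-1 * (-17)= 17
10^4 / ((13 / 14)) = 140000 / 13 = 10769.23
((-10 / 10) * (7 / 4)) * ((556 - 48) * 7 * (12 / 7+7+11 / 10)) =-610743 / 10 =-61074.30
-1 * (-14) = 14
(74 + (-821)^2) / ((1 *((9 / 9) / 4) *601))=2696460 / 601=4486.62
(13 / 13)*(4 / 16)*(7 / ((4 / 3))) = 21 / 16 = 1.31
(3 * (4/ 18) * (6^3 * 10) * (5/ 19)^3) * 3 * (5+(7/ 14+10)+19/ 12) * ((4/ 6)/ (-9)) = -99.63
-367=-367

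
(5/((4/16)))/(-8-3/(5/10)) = -10/7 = -1.43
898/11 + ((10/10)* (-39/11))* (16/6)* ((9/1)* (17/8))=-1091/11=-99.18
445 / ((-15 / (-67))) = 5963 / 3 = 1987.67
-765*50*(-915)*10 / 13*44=15399450000 / 13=1184573076.92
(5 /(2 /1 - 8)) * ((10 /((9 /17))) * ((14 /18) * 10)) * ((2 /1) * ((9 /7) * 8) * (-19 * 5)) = 6460000 /27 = 239259.26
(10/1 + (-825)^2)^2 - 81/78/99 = 132493504922347/286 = 463264003224.99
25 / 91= 0.27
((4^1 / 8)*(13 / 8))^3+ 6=26773 / 4096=6.54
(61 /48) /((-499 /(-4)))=0.01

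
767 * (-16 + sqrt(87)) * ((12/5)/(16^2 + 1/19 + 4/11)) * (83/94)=-1277294304/12593885 + 79830894 * sqrt(87)/12593885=-42.30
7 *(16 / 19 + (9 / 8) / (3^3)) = 2821 / 456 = 6.19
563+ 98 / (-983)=553331 / 983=562.90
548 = 548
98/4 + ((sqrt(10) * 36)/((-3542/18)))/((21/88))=49/2 - 864 * sqrt(10)/1127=22.08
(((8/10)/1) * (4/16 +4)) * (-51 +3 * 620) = 30753/5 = 6150.60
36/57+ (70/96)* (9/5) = 591/304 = 1.94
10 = 10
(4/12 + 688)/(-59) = -11.67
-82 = -82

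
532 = 532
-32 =-32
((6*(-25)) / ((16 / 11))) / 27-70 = -5315 / 72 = -73.82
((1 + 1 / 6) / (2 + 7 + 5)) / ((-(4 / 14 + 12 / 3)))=-7 / 360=-0.02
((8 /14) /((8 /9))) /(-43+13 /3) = -27 /1624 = -0.02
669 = 669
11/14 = 0.79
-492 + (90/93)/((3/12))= -15132/31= -488.13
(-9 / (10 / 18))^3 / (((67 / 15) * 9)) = -105.76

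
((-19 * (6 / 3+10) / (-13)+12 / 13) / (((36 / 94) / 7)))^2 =173185600 / 1521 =113862.98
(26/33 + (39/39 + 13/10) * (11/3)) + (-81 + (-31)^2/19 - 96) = -734843/6270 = -117.20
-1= -1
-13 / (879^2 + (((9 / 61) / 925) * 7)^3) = -2335382682953125 / 138800954733814515672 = -0.00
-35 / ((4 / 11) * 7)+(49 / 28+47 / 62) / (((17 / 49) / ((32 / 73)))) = -10.58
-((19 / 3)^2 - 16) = -217 / 9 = -24.11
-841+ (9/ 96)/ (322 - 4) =-2852671/ 3392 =-841.00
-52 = -52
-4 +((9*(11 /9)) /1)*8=84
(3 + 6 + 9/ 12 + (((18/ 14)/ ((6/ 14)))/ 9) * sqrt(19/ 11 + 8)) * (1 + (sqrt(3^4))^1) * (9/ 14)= 15 * sqrt(1177)/ 77 + 1755/ 28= 69.36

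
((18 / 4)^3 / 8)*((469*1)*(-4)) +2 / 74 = -12650321 / 592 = -21368.79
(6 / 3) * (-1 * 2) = -4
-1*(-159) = 159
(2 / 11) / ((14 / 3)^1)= 3 / 77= 0.04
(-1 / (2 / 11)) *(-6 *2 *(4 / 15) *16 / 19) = 1408 / 95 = 14.82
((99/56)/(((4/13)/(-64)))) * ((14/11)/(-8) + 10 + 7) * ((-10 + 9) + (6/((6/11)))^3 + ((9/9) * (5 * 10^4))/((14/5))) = -5822137035/49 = -118819123.16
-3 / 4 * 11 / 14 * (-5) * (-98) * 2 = -1155 / 2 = -577.50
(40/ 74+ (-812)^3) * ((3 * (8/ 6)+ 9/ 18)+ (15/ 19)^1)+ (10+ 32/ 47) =-93569375173520/ 33041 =-2831917168.78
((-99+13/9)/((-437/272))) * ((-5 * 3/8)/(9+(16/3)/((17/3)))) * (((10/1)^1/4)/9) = -3.18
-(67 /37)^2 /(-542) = 4489 /741998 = 0.01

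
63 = 63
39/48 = 13/16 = 0.81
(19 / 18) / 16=19 / 288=0.07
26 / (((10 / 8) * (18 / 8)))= 416 / 45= 9.24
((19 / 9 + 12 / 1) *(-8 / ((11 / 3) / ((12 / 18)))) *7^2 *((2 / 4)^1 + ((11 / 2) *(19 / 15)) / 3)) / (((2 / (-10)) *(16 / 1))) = 790321 / 891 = 887.00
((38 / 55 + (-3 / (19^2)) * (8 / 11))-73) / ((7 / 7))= -1435817 / 19855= -72.32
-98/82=-49/41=-1.20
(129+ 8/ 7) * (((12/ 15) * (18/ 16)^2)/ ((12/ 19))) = 467343/ 2240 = 208.64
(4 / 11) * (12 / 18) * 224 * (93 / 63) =7936 / 99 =80.16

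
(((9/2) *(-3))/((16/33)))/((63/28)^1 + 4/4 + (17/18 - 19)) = 8019/4264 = 1.88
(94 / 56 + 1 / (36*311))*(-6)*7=-70.50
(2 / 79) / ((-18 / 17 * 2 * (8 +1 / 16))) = -136 / 91719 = -0.00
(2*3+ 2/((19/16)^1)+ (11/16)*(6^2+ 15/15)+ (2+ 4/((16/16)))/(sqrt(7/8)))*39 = 468*sqrt(14)/7+ 392691/304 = 1541.90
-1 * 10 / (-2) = 5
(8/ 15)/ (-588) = -2/ 2205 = -0.00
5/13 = 0.38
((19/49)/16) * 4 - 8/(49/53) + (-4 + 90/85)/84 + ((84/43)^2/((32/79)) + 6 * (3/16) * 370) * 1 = 1927180666/4620651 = 417.08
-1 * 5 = -5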